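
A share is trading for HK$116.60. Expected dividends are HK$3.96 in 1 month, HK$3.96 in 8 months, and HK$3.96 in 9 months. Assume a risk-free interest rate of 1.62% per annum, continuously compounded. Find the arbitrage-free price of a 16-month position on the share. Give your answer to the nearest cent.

HK$107.10

PV(dividends) I = 3.96·e^(−0.0162·1/12) + 3.96·e^(−0.0162·8/12) + 3.96·e^(−0.0162·9/12)
I = 3.9547 + 3.9175 + 3.9122 = 11.7844
F = (S − I)·e^(rT) = (116.60 − 11.7844) · e^(0.0162·16/12)
= 104.8156 · e^0.021600 = 104.8156 × 1.021835 = HK$107.10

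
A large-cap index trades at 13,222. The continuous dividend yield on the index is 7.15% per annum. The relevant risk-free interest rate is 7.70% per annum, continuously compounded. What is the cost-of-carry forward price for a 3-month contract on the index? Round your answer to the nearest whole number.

13,240

F = S·e^((r − q)T) = 13222 · e^((0.0770 − 0.0715) × 3/12)
= 13222 · e^0.001375 = 13222 × 1.001376
F = 13,240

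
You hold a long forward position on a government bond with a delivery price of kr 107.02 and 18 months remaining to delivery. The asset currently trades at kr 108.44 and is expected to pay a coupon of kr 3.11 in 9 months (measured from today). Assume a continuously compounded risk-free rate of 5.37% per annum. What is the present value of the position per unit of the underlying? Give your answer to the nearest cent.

kr 6.72

PV(remaining coupons) I = 3.11·e^(−0.0537·9/12) = 2.9872
Current forward F = (S − I)·e^(rT) = (108.44 − 2.9872)·e^(0.0537·18/12) = 105.4528 × 1.083883 = 114.2985
Value (long) = (F − K)·e^(−rT) = (114.2985 − 107.02) × 0.922609 = 6.7152
Value = kr 6.72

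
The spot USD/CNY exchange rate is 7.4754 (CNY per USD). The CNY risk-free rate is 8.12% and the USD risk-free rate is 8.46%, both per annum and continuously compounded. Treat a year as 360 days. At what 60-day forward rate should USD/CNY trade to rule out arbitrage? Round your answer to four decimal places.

7.4712

F = S·e^((r_CNY − r_USD)T) = 7.4754 · e^((0.0812 − 0.0846) × 60/360)
= 7.4754 · e^-0.000567 = 7.4754 × 0.999433
F = 7.4712 CNY per USD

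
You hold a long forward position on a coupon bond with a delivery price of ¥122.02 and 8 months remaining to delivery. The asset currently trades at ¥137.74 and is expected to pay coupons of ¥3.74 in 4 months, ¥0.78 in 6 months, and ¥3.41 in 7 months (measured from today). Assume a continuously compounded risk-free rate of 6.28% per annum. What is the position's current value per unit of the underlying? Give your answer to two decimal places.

¥13.02

PV(remaining coupons) I = 3.74·e^(−0.0628·4/12) + 0.78·e^(−0.0628·6/12) + 3.41·e^(−0.0628·7/12) = 7.7058
Current forward F = (S − I)·e^(rT) = (137.74 − 7.7058)·e^(0.0628·8/12) = 130.0342 × 1.042755 = 135.5938
Value (long) = (F − K)·e^(−rT) = (135.5938 − 122.02) × 0.958998 = 13.0172
Value = ¥13.02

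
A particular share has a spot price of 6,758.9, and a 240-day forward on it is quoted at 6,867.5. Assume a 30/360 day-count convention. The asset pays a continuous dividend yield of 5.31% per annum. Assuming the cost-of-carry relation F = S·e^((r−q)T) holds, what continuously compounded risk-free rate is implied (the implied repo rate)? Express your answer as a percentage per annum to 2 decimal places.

7.70%

From F = S·e^((r−q)T): (r − q) = ln(F/S)/T
ln(6867.5/6758.9) = ln(1.016068) = 0.015940
(r − q) = 0.015940 / (240/360) = 0.023910
r = ln(F/S)/T + q = 0.023910 + 0.0531 = 0.077010
r = 7.70%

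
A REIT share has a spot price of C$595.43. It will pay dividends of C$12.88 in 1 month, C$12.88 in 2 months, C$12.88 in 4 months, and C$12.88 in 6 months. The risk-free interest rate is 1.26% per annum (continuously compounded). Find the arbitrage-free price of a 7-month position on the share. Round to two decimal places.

C$548.10

PV(dividends) I = 12.88·e^(−0.0126·1/12) + 12.88·e^(−0.0126·2/12) + 12.88·e^(−0.0126·4/12) + 12.88·e^(−0.0126·6/12)
I = 12.8665 + 12.8530 + 12.8260 + 12.7991 = 51.3446
F = (S − I)·e^(rT) = (595.43 − 51.3446) · e^(0.0126·7/12)
= 544.0854 · e^0.007350 = 544.0854 × 1.007377 = C$548.10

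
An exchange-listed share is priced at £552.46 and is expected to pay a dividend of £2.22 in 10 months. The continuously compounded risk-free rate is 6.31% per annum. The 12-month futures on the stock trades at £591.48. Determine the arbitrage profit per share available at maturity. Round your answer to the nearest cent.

£5.28 per share

PV(dividends) I = 2.22·e^(−0.0631·10/12) = 2.1063
Fair futures F* = (S − I)·e^(rT) = (552.46 − 2.1063)·e^0.063100 = 550.3537 × 1.065133 = 586.1999
Market £591.48 > fair 586.1999: forward overpriced → cash-and-carry (borrow at r, buy the stock and collect the dividends, short the forward).
Profit at T = |F_mkt − F*| = |591.48 − 586.1999| = £5.28 per share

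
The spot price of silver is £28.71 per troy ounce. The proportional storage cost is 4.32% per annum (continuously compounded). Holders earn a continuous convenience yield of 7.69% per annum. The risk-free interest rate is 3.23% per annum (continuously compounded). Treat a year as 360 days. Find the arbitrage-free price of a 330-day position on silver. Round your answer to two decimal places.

Net carry = r + u − y = 0.0323 + 0.0432 − 0.0769 = -0.0014
F = S·e^((r+u−y)T) = 28.71 · e^(-0.0014 × 330/360) = 28.71 · e^-0.001283
= 28.71 × 0.998718 = £28.67 per troy ounce

£28.67 per troy ounce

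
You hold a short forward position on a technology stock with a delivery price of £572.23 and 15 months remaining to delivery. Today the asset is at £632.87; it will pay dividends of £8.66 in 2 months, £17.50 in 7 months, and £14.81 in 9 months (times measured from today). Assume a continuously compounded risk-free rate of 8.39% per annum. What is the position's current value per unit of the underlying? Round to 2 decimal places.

PV(remaining dividends) I = 8.66·e^(−0.0839·2/12) + 17.50·e^(−0.0839·7/12) + 14.81·e^(−0.0839·9/12) = 39.1107
Current forward F = (S − I)·e^(rT) = (632.87 − 39.1107)·e^(0.0839·15/12) = 593.7593 × 1.110572 = 659.4125
Value (long) = (F − K)·e^(−rT) = (659.4125 − 572.23) × 0.900437 = 78.5023
Short position value = −(long value) = -£78.50

-£78.50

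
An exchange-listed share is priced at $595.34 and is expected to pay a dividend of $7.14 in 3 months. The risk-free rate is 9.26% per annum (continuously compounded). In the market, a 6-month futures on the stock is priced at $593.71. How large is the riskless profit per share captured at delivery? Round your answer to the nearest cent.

PV(dividends) I = 7.14·e^(−0.0926·3/12) = 6.9766
Fair futures F* = (S − I)·e^(rT) = (595.34 − 6.9766)·e^0.046300 = 588.3634 × 1.047389 = 616.2454
Market $593.71 < fair 616.2454: forward underpriced → reverse cash-and-carry (short the stock, invest proceeds at r, pay the dividends, go long the forward).
Profit at T = |F_mkt − F*| = |593.71 − 616.2454| = $22.54 per share

$22.54 per share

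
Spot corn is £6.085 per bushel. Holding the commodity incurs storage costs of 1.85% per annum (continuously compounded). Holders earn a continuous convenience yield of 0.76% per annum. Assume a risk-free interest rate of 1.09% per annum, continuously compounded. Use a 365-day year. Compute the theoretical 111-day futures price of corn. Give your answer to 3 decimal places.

£6.125 per bushel

Net carry = r + u − y = 0.0109 + 0.0185 − 0.0076 = 0.0218
F = S·e^((r+u−y)T) = 6.085 · e^(0.0218 × 111/365) = 6.085 · e^0.006630
= 6.085 × 1.006652 = £6.125 per bushel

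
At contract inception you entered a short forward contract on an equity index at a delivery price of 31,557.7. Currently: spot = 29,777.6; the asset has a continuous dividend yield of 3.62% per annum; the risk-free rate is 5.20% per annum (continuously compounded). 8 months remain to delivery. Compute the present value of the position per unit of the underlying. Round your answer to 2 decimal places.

1414.88

Current fair forward for the remaining 8 months: F = S·e^((r − q)·T), (r − q) = 0.0520 − 0.0362 = 0.0158
F = 29777.6 · e^(0.0158 × 8/12) = 29777.6 × 1.01058900 = 30092.9150
Value of long forward = (F − K)·e^(−rT) = (30092.9150 − 31557.7) · e^(−0.0520·8/12)
= -1464.7850 × 0.96592734 = -1414.88
Short position value = −(long value) = 1414.88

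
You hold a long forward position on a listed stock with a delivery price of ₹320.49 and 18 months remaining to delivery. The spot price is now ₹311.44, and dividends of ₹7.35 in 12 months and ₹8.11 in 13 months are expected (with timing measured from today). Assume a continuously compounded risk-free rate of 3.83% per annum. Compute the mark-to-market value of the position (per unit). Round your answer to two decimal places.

PV(remaining dividends) I = 7.35·e^(−0.0383·12/12) + 8.11·e^(−0.0383·13/12) = 14.8542
Current forward F = (S − I)·e^(rT) = (311.44 − 14.8542)·e^(0.0383·18/12) = 296.5858 × 1.059132 = 314.1235
Value (long) = (F − K)·e^(−rT) = (314.1235 − 320.49) × 0.944169 = -6.0111
Value = -₹6.01

-₹6.01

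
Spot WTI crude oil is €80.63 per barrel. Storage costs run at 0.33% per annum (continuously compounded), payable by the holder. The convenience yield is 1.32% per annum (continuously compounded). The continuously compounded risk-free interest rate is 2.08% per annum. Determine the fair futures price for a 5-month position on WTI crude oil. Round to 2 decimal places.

€81.00 per barrel

Net carry = r + u − y = 0.0208 + 0.0033 − 0.0132 = 0.0109
F = S·e^((r+u−y)T) = 80.63 · e^(0.0109 × 5/12) = 80.63 · e^0.004542
= 80.63 × 1.004552 = €81.00 per barrel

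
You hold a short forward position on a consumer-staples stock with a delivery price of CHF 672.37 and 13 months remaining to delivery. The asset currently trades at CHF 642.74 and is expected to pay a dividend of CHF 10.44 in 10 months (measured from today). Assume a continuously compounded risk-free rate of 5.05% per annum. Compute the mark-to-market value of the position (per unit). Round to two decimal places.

CHF 3.84

PV(remaining dividends) I = 10.44·e^(−0.0505·10/12) = 10.0098
Current forward F = (S − I)·e^(rT) = (642.74 − 10.0098)·e^(0.0505·13/12) = 632.7302 × 1.056233 = 668.3105
Value (long) = (F − K)·e^(−rT) = (668.3105 − 672.37) × 0.946761 = -3.8434
Short position value = −(long value) = CHF 3.84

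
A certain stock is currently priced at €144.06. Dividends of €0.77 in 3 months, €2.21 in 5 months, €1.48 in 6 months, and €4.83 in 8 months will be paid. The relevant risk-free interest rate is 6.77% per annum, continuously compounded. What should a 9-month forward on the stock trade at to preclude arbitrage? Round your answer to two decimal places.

€142.14

PV(dividends) I = 0.77·e^(−0.0677·3/12) + 2.21·e^(−0.0677·5/12) + 1.48·e^(−0.0677·6/12) + 4.83·e^(−0.0677·8/12)
I = 0.7571 + 2.1485 + 1.4307 + 4.6169 = 8.9532
F = (S − I)·e^(rT) = (144.06 − 8.9532) · e^(0.0677·9/12)
= 135.1068 · e^0.050775 = 135.1068 × 1.052086 = €142.14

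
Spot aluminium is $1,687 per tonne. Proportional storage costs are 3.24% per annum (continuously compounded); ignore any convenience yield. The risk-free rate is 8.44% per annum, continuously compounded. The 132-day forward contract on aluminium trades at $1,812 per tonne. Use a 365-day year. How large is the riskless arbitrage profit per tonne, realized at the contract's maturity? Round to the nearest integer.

$52 per tonne

Fair forward: F* = S·e^(carry·T), with carry = (r + u) = 0.0844 + 0.0324 = 0.1168
F* = 1687 · e^(0.1168 × 132/365) = 1687 · e^0.042240 = 1687 × 1.043145 = $1759.7856
Market $1812 > fair $1759.7856: forward overpriced → cash-and-carry (buy spot, short the forward).
At maturity, profit = |F_mkt − F*| = |1812 − 1759.7856| = $52 per tonne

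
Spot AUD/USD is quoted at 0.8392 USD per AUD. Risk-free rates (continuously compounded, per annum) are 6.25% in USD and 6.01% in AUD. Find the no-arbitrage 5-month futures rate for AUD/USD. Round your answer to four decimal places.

F = S·e^((r_USD − r_AUD)T) = 0.8392 · e^((0.0625 − 0.0601) × 5/12)
= 0.8392 · e^0.001000 = 0.8392 × 1.001001
F = 0.8400 USD per AUD

0.8400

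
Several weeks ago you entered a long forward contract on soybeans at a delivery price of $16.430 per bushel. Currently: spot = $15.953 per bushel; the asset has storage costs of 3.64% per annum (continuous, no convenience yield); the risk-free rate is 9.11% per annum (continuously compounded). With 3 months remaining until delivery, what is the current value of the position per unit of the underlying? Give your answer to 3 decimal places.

Current fair forward for the remaining 3 months: F = S·e^((r + u)·T), (r + u) = 0.0911 + 0.0364 = 0.1275
F = 15.953 · e^(0.1275 × 3/12) = 15.953 × 1.032388 = 16.4697
Value of long forward = (F − K)·e^(−rT) = (16.4697 − 16.430) · e^(−0.0911·3/12)
= 0.0397 × 0.977482 = 0.039

$0.039 per bushel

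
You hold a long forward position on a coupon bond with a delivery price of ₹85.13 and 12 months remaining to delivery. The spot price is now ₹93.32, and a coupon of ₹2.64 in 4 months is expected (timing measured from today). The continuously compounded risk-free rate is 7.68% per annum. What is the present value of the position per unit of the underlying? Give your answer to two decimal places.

₹11.91

PV(remaining coupons) I = 2.64·e^(−0.0768·4/12) = 2.5733
Current forward F = (S − I)·e^(rT) = (93.32 − 2.5733)·e^(0.0768·12/12) = 90.7467 × 1.079826 = 97.9906
Value (long) = (F − K)·e^(−rT) = (97.9906 − 85.13) × 0.926075 = 11.9099
Value = ₹11.91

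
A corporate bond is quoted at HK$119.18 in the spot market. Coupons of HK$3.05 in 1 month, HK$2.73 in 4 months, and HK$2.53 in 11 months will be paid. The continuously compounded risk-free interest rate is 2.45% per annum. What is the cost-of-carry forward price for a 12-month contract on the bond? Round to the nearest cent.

HK$113.71

PV(coupons) I = 3.05·e^(−0.0245·1/12) + 2.73·e^(−0.0245·4/12) + 2.53·e^(−0.0245·11/12)
I = 3.0438 + 2.7078 + 2.4738 = 8.2254
F = (S − I)·e^(rT) = (119.18 − 8.2254) · e^(0.0245·12/12)
= 110.9546 · e^0.024500 = 110.9546 × 1.024803 = HK$113.71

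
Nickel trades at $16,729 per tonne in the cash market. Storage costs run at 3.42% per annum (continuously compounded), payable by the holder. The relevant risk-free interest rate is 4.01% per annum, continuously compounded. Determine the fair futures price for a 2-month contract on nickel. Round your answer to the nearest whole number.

$16,937 per tonne

Net carry = r + u − y = 0.0401 + 0.0342 − 0.0000 = 0.0743
F = S·e^((r+u−y)T) = 16729 · e^(0.0743 × 2/12) = 16729 · e^0.012383
= 16729 × 1.012460 = $16,937 per tonne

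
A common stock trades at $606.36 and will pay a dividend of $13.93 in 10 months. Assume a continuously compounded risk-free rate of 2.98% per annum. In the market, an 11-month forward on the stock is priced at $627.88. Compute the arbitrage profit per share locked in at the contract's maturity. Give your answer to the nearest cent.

$18.69 per share

PV(dividends) I = 13.93·e^(−0.0298·10/12) = 13.5883
Fair forward F* = (S − I)·e^(rT) = (606.36 − 13.5883)·e^0.027317 = 592.7717 × 1.027694 = 609.1879
Market $627.88 > fair 609.1879: forward overpriced → cash-and-carry (borrow at r, buy the stock and collect the dividends, short the forward).
Profit at T = |F_mkt − F*| = |627.88 − 609.1879| = $18.69 per share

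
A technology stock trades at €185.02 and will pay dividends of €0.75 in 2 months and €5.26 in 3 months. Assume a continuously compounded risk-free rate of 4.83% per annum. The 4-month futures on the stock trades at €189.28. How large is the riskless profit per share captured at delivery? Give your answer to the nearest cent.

PV(dividends) I = 0.75·e^(−0.0483·2/12) + 5.26·e^(−0.0483·3/12) = 5.9409
Fair futures F* = (S − I)·e^(rT) = (185.02 − 5.9409)·e^0.016100 = 179.0791 × 1.016230 = 181.9856
Market €189.28 > fair 181.9856: forward overpriced → cash-and-carry (borrow at r, buy the stock and collect the dividends, short the forward).
Profit at T = |F_mkt − F*| = |189.28 − 181.9856| = €7.29 per share

€7.29 per share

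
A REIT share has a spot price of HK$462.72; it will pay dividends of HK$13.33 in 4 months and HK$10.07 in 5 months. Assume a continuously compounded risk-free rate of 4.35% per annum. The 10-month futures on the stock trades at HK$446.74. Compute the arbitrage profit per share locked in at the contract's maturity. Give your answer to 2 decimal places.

PV(dividends) I = 13.33·e^(−0.0435·4/12) + 10.07·e^(−0.0435·5/12) = 23.0272
Fair futures F* = (S − I)·e^(rT) = (462.72 − 23.0272)·e^0.036250 = 439.6928 × 1.036915 = 455.9241
Market HK$446.74 < fair 455.9241: forward underpriced → reverse cash-and-carry (short the stock, invest proceeds at r, pay the dividends, go long the forward).
Profit at T = |F_mkt − F*| = |446.74 − 455.9241| = HK$9.18 per share

HK$9.18 per share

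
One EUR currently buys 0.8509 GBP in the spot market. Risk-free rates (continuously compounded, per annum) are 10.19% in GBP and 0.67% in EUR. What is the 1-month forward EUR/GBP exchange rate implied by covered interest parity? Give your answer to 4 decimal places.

0.8577

F = S·e^((r_GBP − r_EUR)T) = 0.8509 · e^((0.1019 − 0.0067) × 1/12)
= 0.8509 · e^0.007933 = 0.8509 × 1.007965
F = 0.8577 GBP per EUR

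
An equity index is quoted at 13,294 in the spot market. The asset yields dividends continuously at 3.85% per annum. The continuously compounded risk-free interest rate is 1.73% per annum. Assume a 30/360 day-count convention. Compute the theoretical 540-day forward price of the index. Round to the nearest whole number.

12,878

F = S·e^((r − q)T) = 13294 · e^((0.0173 − 0.0385) × 540/360)
= 13294 · e^-0.031800 = 13294 × 0.968700
F = 12,878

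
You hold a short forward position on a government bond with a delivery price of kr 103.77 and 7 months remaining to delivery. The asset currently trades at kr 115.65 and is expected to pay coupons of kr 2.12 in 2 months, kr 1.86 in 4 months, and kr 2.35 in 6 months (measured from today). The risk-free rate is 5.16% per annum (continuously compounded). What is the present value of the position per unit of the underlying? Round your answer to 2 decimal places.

-kr 8.74

PV(remaining coupons) I = 2.12·e^(−0.0516·2/12) + 1.86·e^(−0.0516·4/12) + 2.35·e^(−0.0516·6/12) = 6.2203
Current forward F = (S − I)·e^(rT) = (115.65 − 6.2203)·e^(0.0516·7/12) = 109.4297 × 1.030558 = 112.7737
Value (long) = (F − K)·e^(−rT) = (112.7737 − 103.77) × 0.970348 = 8.7367
Short position value = −(long value) = -kr 8.74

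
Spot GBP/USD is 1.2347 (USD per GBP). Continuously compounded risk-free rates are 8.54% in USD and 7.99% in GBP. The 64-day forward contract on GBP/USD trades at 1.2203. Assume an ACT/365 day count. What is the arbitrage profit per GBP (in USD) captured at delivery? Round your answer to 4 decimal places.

Fair forward: F* = S·e^(carry·T), with carry = (r_USD − r_GBP) = 0.0854 − 0.0799 = 0.0055
F* = 1.2347 · e^(0.0055 × 64/365) = 1.2347 · e^0.000964 = 1.2347 × 1.000964 = 1.2359
Market 1.2203 < fair 1.2359: forward underpriced → reverse cash-and-carry (short spot, go long the forward).
At maturity, profit = |F_mkt − F*| = |1.2203 − 1.2359| = 0.0156 per GBP (in USD)

0.0156 per GBP (in USD)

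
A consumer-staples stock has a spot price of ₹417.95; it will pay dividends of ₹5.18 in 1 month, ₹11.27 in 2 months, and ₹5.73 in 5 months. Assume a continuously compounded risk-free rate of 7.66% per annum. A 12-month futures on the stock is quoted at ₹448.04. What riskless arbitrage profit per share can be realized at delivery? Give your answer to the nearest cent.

PV(dividends) I = 5.18·e^(−0.0766·1/12) + 11.27·e^(−0.0766·2/12) + 5.73·e^(−0.0766·5/12) = 21.8241
Fair futures F* = (S − I)·e^(rT) = (417.95 − 21.8241)·e^0.076600 = 396.1259 × 1.079610 = 427.6615
Market ₹448.04 > fair 427.6615: forward overpriced → cash-and-carry (borrow at r, buy the stock and collect the dividends, short the forward).
Profit at T = |F_mkt − F*| = |448.04 − 427.6615| = ₹20.38 per share

₹20.38 per share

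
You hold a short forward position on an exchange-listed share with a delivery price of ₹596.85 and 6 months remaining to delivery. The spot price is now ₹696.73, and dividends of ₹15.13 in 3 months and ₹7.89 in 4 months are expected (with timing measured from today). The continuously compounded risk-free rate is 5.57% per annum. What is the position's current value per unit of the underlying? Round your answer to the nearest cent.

-₹93.61

PV(remaining dividends) I = 15.13·e^(−0.0557·3/12) + 7.89·e^(−0.0557·4/12) = 22.6656
Current forward F = (S − I)·e^(rT) = (696.73 − 22.6656)·e^(0.0557·6/12) = 674.0644 × 1.028241 = 693.1007
Value (long) = (F − K)·e^(−rT) = (693.1007 − 596.85) × 0.972534 = 93.6071
Short position value = −(long value) = -₹93.61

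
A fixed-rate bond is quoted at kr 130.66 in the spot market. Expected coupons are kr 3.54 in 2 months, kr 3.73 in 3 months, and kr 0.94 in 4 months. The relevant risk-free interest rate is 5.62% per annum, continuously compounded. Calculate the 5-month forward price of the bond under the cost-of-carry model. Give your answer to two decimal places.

kr 125.46

PV(coupons) I = 3.54·e^(−0.0562·2/12) + 3.73·e^(−0.0562·3/12) + 0.94·e^(−0.0562·4/12)
I = 3.5070 + 3.6780 + 0.9226 = 8.1076
F = (S − I)·e^(rT) = (130.66 − 8.1076) · e^(0.0562·5/12)
= 122.5524 · e^0.023417 = 122.5524 × 1.023693 = kr 125.46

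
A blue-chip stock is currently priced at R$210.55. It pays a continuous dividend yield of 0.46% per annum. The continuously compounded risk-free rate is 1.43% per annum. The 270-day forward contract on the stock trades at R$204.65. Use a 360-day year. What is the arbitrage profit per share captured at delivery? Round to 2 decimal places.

R$7.44 per share

Fair forward: F* = S·e^(carry·T), with carry = (r − q) = 0.0143 − 0.0046 = 0.0097
F* = 210.55 · e^(0.0097 × 270/360) = 210.55 · e^0.007275 = 210.55 × 1.007302 = R$212.0874
Market R$204.65 < fair R$212.0874: forward underpriced → reverse cash-and-carry (short spot, go long the forward).
At maturity, profit = |F_mkt − F*| = |204.65 − 212.0874| = R$7.44 per share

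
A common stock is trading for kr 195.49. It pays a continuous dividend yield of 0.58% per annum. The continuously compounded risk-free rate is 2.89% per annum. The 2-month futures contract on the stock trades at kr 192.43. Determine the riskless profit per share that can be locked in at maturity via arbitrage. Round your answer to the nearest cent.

Fair futures: F* = S·e^(carry·T), with carry = (r − q) = 0.0289 − 0.0058 = 0.0231
F* = 195.49 · e^(0.0231 × 2/12) = 195.49 · e^0.003850 = 195.49 × 1.003857 = kr 196.2440
Market kr 192.43 < fair kr 196.2440: forward underpriced → reverse cash-and-carry (short spot, go long the forward).
At maturity, profit = |F_mkt − F*| = |192.43 − 196.2440| = kr 3.81 per share

kr 3.81 per share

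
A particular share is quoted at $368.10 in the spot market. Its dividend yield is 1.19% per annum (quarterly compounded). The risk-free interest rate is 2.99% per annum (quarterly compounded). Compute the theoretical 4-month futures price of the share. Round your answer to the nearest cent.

F = S · (1+r/4)^(4T) / (1+q/4)^(4T)
= 368.10 × 1.009979 / 1.003969 = 368.10 × 1.005986
F = $370.30

$370.30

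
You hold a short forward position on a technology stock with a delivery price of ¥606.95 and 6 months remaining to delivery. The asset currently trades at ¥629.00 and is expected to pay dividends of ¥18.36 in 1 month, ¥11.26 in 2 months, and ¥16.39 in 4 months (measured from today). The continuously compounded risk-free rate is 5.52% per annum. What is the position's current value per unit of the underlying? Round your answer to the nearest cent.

¥6.95

PV(remaining dividends) I = 18.36·e^(−0.0552·1/12) + 11.26·e^(−0.0552·2/12) + 16.39·e^(−0.0552·4/12) = 45.5238
Current forward F = (S − I)·e^(rT) = (629.00 − 45.5238)·e^(0.0552·6/12) = 583.4762 × 1.027984 = 599.8042
Value (long) = (F − K)·e^(−rT) = (599.8042 − 606.95) × 0.972777 = -6.9513
Short position value = −(long value) = ¥6.95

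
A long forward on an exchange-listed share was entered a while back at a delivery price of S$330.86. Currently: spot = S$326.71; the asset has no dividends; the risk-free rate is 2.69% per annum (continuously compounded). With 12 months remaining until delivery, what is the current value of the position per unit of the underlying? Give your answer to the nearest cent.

Current fair forward for the remaining 12 months: F = S·e^(r·T), r = 0.0269
F = 326.71 · e^(0.0269 × 12/12) = 326.71 × 1.027265 = 335.6177
Value of long forward = (F − K)·e^(−rT) = (335.6177 − 330.86) · e^(−0.0269·12/12)
= 4.7577 × 0.973459 = 4.63

S$4.63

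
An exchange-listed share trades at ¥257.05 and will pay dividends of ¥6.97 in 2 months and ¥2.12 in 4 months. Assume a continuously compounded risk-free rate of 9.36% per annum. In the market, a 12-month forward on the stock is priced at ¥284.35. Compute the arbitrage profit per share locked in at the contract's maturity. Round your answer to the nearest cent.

PV(dividends) I = 6.97·e^(−0.0936·2/12) + 2.12·e^(−0.0936·4/12) = 8.9170
Fair forward F* = (S − I)·e^(rT) = (257.05 − 8.9170)·e^0.093600 = 248.1330 × 1.098120 = 272.4798
Market ¥284.35 > fair 272.4798: forward overpriced → cash-and-carry (borrow at r, buy the stock and collect the dividends, short the forward).
Profit at T = |F_mkt − F*| = |284.35 − 272.4798| = ¥11.87 per share

¥11.87 per share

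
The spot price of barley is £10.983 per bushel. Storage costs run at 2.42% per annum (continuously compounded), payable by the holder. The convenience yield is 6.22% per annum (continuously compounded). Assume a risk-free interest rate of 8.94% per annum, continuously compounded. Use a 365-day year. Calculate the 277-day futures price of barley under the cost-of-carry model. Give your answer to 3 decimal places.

£11.420 per bushel

Net carry = r + u − y = 0.0894 + 0.0242 − 0.0622 = 0.0514
F = S·e^((r+u−y)T) = 10.983 · e^(0.0514 × 277/365) = 10.983 · e^0.039008
= 10.983 × 1.039779 = £11.420 per bushel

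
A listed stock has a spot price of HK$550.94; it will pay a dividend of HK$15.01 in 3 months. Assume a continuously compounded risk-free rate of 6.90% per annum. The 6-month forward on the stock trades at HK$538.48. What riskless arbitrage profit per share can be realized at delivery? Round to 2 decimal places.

HK$16.53 per share

PV(dividends) I = 15.01·e^(−0.0690·3/12) = 14.7533
Fair forward F* = (S − I)·e^(rT) = (550.94 − 14.7533)·e^0.034500 = 536.1867 × 1.035102 = 555.0079
Market HK$538.48 < fair 555.0079: forward underpriced → reverse cash-and-carry (short the stock, invest proceeds at r, pay the dividends, go long the forward).
Profit at T = |F_mkt − F*| = |538.48 − 555.0079| = HK$16.53 per share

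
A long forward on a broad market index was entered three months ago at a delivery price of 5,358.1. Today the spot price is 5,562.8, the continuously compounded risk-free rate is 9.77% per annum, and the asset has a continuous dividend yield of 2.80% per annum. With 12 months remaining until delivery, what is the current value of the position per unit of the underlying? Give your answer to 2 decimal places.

549.83

Current fair forward for the remaining 12 months: F = S·e^((r − q)·T), (r − q) = 0.0977 − 0.0280 = 0.0697
F = 5562.8 · e^(0.0697 × 12/12) = 5562.8 × 1.07218648 = 5964.3590
Value of long forward = (F − K)·e^(−rT) = (5964.3590 − 5358.1) · e^(−0.0977·12/12)
= 606.2590 × 0.90692094 = 549.83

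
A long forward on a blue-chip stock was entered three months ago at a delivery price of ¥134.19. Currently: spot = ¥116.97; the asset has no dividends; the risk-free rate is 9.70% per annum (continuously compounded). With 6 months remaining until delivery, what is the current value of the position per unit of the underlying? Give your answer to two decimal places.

-¥10.87

Current fair forward for the remaining 6 months: F = S·e^(r·T), r = 0.0970
F = 116.97 · e^(0.0970 × 6/12) = 116.97 × 1.049695 = 122.7828
Value of long forward = (F − K)·e^(−rT) = (122.7828 − 134.19) · e^(−0.0970·6/12)
= -11.4072 × 0.952657 = -10.87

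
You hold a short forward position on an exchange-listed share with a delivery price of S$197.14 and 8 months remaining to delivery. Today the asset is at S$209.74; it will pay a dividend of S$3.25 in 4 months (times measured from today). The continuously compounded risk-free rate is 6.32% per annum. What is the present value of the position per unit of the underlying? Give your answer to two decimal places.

-S$17.55

PV(remaining dividends) I = 3.25·e^(−0.0632·4/12) = 3.1822
Current forward F = (S − I)·e^(rT) = (209.74 − 3.1822)·e^(0.0632·8/12) = 206.5578 × 1.043034 = 215.4468
Value (long) = (F − K)·e^(−rT) = (215.4468 − 197.14) × 0.958742 = 17.5515
Short position value = −(long value) = -S$17.55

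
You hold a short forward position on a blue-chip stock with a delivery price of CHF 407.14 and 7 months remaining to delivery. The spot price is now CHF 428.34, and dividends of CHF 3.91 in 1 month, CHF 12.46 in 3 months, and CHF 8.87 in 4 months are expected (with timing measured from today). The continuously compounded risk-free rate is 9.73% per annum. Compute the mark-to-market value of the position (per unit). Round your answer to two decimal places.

-CHF 19.04

PV(remaining dividends) I = 3.91·e^(−0.0973·1/12) + 12.46·e^(−0.0973·3/12) + 8.87·e^(−0.0973·4/12) = 24.6259
Current forward F = (S − I)·e^(rT) = (428.34 − 24.6259)·e^(0.0973·7/12) = 403.7141 × 1.058400 = 427.2910
Value (long) = (F − K)·e^(−rT) = (427.2910 − 407.14) × 0.944822 = 19.0391
Short position value = −(long value) = -CHF 19.04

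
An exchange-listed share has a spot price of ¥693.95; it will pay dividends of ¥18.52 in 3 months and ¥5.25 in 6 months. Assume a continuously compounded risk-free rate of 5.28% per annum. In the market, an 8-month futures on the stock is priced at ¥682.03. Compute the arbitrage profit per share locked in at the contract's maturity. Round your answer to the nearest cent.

¥12.55 per share

PV(dividends) I = 18.52·e^(−0.0528·3/12) + 5.25·e^(−0.0528·6/12) = 23.3904
Fair futures F* = (S − I)·e^(rT) = (693.95 − 23.3904)·e^0.035200 = 670.5596 × 1.035827 = 694.5837
Market ¥682.03 < fair 694.5837: forward underpriced → reverse cash-and-carry (short the stock, invest proceeds at r, pay the dividends, go long the forward).
Profit at T = |F_mkt − F*| = |682.03 − 694.5837| = ¥12.55 per share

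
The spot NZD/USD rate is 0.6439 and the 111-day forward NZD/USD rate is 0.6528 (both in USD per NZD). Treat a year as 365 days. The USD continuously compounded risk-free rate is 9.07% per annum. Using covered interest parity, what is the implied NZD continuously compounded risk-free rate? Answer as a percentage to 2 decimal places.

F = S·e^((r_USD − r_NZD)T) ⇒ r_NZD = r_USD − ln(F/S)/T
ln(0.6528/0.6439) = 0.013727; /(111/365) = 0.045138
r_NZD = 0.0907 − 0.045138 = 0.045562
r_NZD = 4.56%

4.56%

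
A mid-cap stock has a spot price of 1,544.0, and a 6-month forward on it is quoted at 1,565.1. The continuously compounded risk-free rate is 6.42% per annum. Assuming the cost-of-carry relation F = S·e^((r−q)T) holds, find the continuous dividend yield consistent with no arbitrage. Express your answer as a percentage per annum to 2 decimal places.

From F = S·e^((r−q)T): (r − q) = ln(F/S)/T
ln(1565.1/1544.0) = ln(1.013666) = 0.013573
(r − q) = 0.013573 / (6/12) = 0.027146
q = r − ln(F/S)/T = 0.0642 − 0.027146 = 0.037054
q = 3.71%

3.71%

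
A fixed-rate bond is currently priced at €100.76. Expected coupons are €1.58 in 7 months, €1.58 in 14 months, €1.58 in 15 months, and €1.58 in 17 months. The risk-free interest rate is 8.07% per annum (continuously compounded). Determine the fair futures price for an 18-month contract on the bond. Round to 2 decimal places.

€107.20

PV(coupons) I = 1.58·e^(−0.0807·7/12) + 1.58·e^(−0.0807·14/12) + 1.58·e^(−0.0807·15/12) + 1.58·e^(−0.0807·17/12)
I = 1.5073 + 1.4380 + 1.4284 + 1.4093 = 5.7830
F = (S − I)·e^(rT) = (100.76 − 5.7830) · e^(0.0807·18/12)
= 94.9770 · e^0.121050 = 94.9770 × 1.128681 = €107.20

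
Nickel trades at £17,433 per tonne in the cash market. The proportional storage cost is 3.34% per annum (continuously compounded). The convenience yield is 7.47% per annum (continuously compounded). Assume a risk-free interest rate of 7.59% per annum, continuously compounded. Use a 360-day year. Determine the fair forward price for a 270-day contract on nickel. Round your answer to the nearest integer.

£17,891 per tonne

Net carry = r + u − y = 0.0759 + 0.0334 − 0.0747 = 0.0346
F = S·e^((r+u−y)T) = 17433 · e^(0.0346 × 270/360) = 17433 · e^0.025950
= 17433 × 1.026290 = £17,891 per tonne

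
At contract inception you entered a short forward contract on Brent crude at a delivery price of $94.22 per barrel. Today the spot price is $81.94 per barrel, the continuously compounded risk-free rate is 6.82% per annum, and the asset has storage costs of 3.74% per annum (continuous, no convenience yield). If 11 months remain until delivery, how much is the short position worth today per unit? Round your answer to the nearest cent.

$3.71 per barrel

Current fair forward for the remaining 11 months: F = S·e^((r + u)·T), (r + u) = 0.0682 + 0.0374 = 0.1056
F = 81.94 · e^(0.1056 × 11/12) = 81.94 × 1.101640 = 90.2684
Value of long forward = (F − K)·e^(−rT) = (90.2684 − 94.22) · e^(−0.0682·11/12)
= -3.9516 × 0.939397 = -3.71
Short position value = −(long value) = $3.71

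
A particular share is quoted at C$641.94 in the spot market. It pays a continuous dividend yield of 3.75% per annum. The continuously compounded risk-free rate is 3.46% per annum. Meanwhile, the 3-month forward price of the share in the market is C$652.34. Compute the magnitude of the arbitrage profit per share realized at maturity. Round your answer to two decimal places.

Fair forward: F* = S·e^(carry·T), with carry = (r − q) = 0.0346 − 0.0375 = -0.0029
F* = 641.94 · e^(-0.0029 × 3/12) = 641.94 · e^-0.000725 = 641.94 × 0.999275 = C$641.4746
Market C$652.34 > fair C$641.4746: forward overpriced → cash-and-carry (buy spot, short the forward).
At maturity, profit = |F_mkt − F*| = |652.34 − 641.4746| = C$10.87 per share

C$10.87 per share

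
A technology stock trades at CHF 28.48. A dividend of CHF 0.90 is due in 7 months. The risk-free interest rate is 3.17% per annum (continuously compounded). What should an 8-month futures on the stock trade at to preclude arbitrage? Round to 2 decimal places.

PV(dividends) I = 0.90·e^(−0.0317·7/12)
I = 0.8835
F = (S − I)·e^(rT) = (28.48 − 0.8835) · e^(0.0317·8/12)
= 27.5965 · e^0.021133 = 27.5965 × 1.021358 = CHF 28.19

CHF 28.19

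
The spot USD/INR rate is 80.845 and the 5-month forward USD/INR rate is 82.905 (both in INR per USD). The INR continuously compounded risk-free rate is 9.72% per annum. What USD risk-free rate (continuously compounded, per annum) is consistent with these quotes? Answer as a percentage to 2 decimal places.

3.68%

F = S·e^((r_INR − r_USD)T) ⇒ r_USD = r_INR − ln(F/S)/T
ln(82.905/80.845) = 0.025162; /(5/12) = 0.060389
r_USD = 0.0972 − 0.060389 = 0.036811
r_USD = 3.68%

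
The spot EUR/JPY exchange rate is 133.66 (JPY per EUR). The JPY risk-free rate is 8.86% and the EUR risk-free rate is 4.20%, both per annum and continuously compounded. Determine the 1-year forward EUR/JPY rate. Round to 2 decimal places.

140.04

F = S·e^((r_JPY − r_EUR)T) = 133.66 · e^((0.0886 − 0.0420) × 1)
= 133.66 · e^0.046600 = 133.66 × 1.047703
F = 140.04 JPY per EUR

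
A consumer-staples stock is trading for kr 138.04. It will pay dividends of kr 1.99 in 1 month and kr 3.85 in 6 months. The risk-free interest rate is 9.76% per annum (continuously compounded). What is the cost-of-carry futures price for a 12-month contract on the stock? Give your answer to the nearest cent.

PV(dividends) I = 1.99·e^(−0.0976·1/12) + 3.85·e^(−0.0976·6/12)
I = 1.9739 + 3.6666 = 5.6405
F = (S − I)·e^(rT) = (138.04 − 5.6405) · e^(0.0976·12/12)
= 132.3995 · e^0.097600 = 132.3995 × 1.102522 = kr 145.97

kr 145.97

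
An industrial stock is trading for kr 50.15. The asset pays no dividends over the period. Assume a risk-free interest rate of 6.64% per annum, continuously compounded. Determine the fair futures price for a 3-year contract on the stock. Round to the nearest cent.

F = S·e^(rT) = 50.15 · e^(0.0664 × 3)
= 50.15 · e^0.199200 = 50.15 × 1.220426
F = kr 61.20

kr 61.20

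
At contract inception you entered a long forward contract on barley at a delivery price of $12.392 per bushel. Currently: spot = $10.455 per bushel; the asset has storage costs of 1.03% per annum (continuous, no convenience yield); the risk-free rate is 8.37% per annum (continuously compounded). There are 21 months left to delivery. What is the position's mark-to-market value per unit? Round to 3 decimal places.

Current fair forward for the remaining 21 months: F = S·e^((r + u)·T), (r + u) = 0.0837 + 0.0103 = 0.0940
F = 10.455 · e^(0.0940 × 21/12) = 10.455 × 1.178804 = 12.3244
Value of long forward = (F − K)·e^(−rT) = (12.3244 − 12.392) · e^(−0.0837·21/12)
= -0.0676 × 0.863747 = -0.058

-$0.058 per bushel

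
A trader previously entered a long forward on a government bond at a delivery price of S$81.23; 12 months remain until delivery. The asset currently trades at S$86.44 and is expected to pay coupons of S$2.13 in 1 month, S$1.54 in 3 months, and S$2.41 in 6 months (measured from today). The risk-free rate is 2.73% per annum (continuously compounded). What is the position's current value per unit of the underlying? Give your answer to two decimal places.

S$1.37

PV(remaining coupons) I = 2.13·e^(−0.0273·1/12) + 1.54·e^(−0.0273·3/12) + 2.41·e^(−0.0273·6/12) = 6.0320
Current forward F = (S − I)·e^(rT) = (86.44 − 6.0320)·e^(0.0273·12/12) = 80.4080 × 1.027676 = 82.6334
Value (long) = (F − K)·e^(−rT) = (82.6334 − 81.23) × 0.973069 = 1.3656
Value = S$1.37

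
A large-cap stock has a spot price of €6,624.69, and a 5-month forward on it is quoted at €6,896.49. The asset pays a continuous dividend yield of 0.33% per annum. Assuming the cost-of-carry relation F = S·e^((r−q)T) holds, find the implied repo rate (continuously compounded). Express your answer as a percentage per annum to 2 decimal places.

From F = S·e^((r−q)T): (r − q) = ln(F/S)/T
ln(6896.49/6624.69) = ln(1.041028) = 0.040209
(r − q) = 0.040209 / (5/12) = 0.096502
r = ln(F/S)/T + q = 0.096502 + 0.0033 = 0.099802
r = 9.98%

9.98%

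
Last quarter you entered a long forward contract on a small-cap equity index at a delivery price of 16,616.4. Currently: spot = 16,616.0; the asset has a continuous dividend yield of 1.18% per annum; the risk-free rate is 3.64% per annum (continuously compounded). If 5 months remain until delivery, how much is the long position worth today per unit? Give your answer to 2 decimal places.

168.22

Current fair forward for the remaining 5 months: F = S·e^((r − q)·T), (r − q) = 0.0364 − 0.0118 = 0.0246
F = 16616.0 · e^(0.0246 × 5/12) = 16616.0 × 1.01030271 = 16787.1898
Value of long forward = (F − K)·e^(−rT) = (16787.1898 − 16616.4) · e^(−0.0364·5/12)
= 170.7898 × 0.98494777 = 168.22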